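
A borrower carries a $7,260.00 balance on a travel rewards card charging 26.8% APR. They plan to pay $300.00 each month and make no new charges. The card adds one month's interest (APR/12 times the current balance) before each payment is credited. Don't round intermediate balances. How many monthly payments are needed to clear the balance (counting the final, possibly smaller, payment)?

36 payments

Monthly rate r = 26.8%/12 = 2.23333% = 0.0223333.
Recurrence: B ← B·(1+r) − $300.00.
Month 1: interest $162.14; balance after payment $7,122.14.
Month 2: interest $159.06; balance after payment $6,981.20.
Closed form: n = −ln(1 − rB₀/P)/ln(1+r) = −ln(0.45953)/ln(1.02233) ≈ 35.203, so the balance reaches zero during payment 36.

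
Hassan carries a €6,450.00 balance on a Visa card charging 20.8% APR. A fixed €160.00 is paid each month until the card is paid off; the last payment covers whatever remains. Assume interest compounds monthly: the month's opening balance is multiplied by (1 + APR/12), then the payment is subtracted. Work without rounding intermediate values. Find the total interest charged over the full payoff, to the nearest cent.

Monthly rate r = 20.8%/12 = 1.73333% = 0.0173333.
Payoff takes n = ⌈−ln(1 − rB₀/P)/ln(1+r)⌉ = ⌈69.818⌉ = 70 payments; the last is €131.13.
Total paid = 69·€160.00 + €131.13 = €11,171.13.
Total interest = total paid − principal = €11,171.13 − €6,450.00 = €4,721.13.

€4,721.13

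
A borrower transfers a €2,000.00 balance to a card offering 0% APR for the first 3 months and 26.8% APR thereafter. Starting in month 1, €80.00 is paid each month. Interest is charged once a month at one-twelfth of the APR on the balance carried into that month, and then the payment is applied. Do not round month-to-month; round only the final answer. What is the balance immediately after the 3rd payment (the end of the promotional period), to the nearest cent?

Promo months 1–3 at r₀ = 0%/12 = 0; months 4+ at r₁ = 26.8%/12 = 0.0223333.
After month 3 (no interest yet): B = €2,000.00 − 3·€80.00 = €1,760.00.

€1,760.00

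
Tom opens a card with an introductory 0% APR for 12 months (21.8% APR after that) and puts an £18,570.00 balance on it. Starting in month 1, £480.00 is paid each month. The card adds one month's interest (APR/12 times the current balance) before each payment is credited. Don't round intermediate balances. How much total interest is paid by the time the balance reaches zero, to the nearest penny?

Promo months 1–12 at r₀ = 0%/12 = 0; months 13+ at r₁ = 21.8%/12 = 0.0181667.
After month 12 (no interest yet): B = £18,570.00 − 12·£480.00 = £12,810.00.
Then at r₁ with £480.00/mo: n₂ = −ln(1 − r₁·B/P)/ln(1+r₁) ≈ 36.84 → 37 more payments.
Total paid = 48·£480.00 + £403.54 = £23,443.54; interest = £23,443.54 − £18,570.00 = £4,873.54.

£4,873.54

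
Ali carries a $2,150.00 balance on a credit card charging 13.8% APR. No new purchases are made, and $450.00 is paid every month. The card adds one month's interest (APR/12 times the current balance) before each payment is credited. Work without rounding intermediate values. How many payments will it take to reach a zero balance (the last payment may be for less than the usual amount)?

5 months

Monthly rate r = 13.8%/12 = 1.15% = 0.0115.
Recurrence: B ← B·(1+r) − $450.00.
Month 1: interest $24.72; balance after payment $1,724.72.
Month 2: interest $19.83; balance after payment $1,294.56.
Month 3: interest $14.89; balance after payment $859.45.
Month 4: interest $9.88; balance after payment $419.33.
Month 5: interest $4.82; balance after payment $0.00.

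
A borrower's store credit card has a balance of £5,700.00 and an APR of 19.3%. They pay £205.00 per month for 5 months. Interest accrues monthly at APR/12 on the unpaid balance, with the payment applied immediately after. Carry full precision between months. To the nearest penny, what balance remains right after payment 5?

Monthly rate r = 19.3%/12 = 1.60833% = 0.0160833.
Each month: B ← B·(1+r) − £205.00.
Month 1: interest £91.68; balance after payment £5,586.68.
Month 2: interest £89.85; balance after payment £5,471.53.
Month 3: interest £88.00; balance after payment £5,354.53.
Month 4: interest £86.12; balance after payment £5,235.65.
Month 5: interest £84.21; balance after payment £5,114.85.

£5,114.85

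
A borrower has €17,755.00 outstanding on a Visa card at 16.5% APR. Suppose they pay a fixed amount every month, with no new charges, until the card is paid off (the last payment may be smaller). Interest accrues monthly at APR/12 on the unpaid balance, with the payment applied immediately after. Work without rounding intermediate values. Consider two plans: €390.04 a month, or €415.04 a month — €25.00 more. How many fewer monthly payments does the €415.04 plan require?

8 fewer payments

Monthly rate r = 16.5%/12 = 1.375% = 0.01375.
At €390.04/mo: n = ⌈−ln(1 − rB₀/P)/ln(1+r)⌉ = 73 payments (last €0.36); total interest = total paid − €17,755.00 = €10,328.24.
At €415.04/mo: 65 payments (last €402.48); total interest €9,210.04.
Payments saved = 73 − 65 = 8.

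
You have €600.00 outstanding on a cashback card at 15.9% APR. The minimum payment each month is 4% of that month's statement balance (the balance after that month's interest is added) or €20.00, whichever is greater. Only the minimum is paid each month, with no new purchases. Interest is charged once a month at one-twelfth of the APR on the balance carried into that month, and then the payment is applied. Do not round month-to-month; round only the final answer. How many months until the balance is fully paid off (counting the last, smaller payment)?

38 months

Monthly rate r = 15.9%/12 = 1.325% = 0.01325.
While 4% of the post-interest balance exceeds €20.00, each month B ← (B·(1+r))·(1 − 0.04), i.e. B shrinks by the factor (1+r)·0.96 = 0.97272.
This holds for months 1–8. Entering month 9 the balance is €480.90; 4% of the post-interest balance is now below €20.00, so the flat €20.00 minimum applies from here.
From month 9 a fixed €20.00 at rate r clears €480.90 in 30 more payments. Total: 8 + 30 = 38 months.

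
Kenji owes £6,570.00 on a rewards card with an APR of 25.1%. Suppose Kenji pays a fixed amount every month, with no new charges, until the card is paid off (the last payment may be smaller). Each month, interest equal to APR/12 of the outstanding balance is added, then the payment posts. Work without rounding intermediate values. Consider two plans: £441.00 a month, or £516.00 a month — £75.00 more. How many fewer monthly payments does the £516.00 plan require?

4 fewer payments

Monthly rate r = 25.1%/12 = 2.09167% = 0.0209167.
At £441.00/mo: n = ⌈−ln(1 − rB₀/P)/ln(1+r)⌉ = 19 payments (last £17.03); total interest = total paid − £6,570.00 = £1,385.03.
At £516.00/mo: 15 payments (last £495.57); total interest £1,149.57.
Payments saved = 19 − 15 = 4.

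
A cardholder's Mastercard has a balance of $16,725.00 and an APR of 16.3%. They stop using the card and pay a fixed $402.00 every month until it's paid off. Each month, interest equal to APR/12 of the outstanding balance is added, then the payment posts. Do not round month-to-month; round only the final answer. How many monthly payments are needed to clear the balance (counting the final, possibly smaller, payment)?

Monthly rate r = 16.3%/12 = 1.35833% = 0.0135833.
Recurrence: B ← B·(1+r) − $402.00.
Month 1: interest $227.18; balance after payment $16,550.18.
Month 2: interest $224.81; balance after payment $16,372.99.
Closed form: n = −ln(1 − rB₀/P)/ln(1+r) = −ln(0.43487)/ln(1.01358) ≈ 61.719, so the balance reaches zero during payment 62.

62 payments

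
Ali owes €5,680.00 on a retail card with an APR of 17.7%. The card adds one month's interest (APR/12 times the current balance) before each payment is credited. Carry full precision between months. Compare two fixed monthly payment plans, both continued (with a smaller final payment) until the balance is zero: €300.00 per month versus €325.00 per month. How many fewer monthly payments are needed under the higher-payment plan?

Monthly rate r = 17.7%/12 = 1.475% = 0.01475.
At €300.00/mo: n = ⌈−ln(1 − rB₀/P)/ln(1+r)⌉ = 23 payments (last €110.25); total interest = total paid − €5,680.00 = €1,030.25.
At €325.00/mo: 21 payments (last €117.53); total interest €937.53.
Payments saved = 23 − 21 = 2.

2 fewer payments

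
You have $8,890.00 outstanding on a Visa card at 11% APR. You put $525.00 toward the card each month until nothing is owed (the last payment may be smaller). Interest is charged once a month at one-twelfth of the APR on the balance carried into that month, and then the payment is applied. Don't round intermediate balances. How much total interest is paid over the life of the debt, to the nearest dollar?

Monthly rate r = 11%/12 = 0.916667% = 0.00916667.
Payoff takes n = ⌈−ln(1 − rB₀/P)/ln(1+r)⌉ = ⌈18.486⌉ = 19 payments; the last is $255.67.
Total paid = 18·$525.00 + $255.67 = $9,705.67.
Total interest = total paid − principal = $9,705.67 − $8,890.00 = $815.67.

$816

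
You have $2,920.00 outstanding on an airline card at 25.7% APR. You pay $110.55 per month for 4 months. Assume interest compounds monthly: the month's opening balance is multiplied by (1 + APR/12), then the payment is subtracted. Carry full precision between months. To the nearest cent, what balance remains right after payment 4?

Monthly rate r = 25.7%/12 = 2.14167% = 0.0214167.
Each month: B ← B·(1+r) − $110.55.
Month 1: interest $62.54; balance after payment $2,871.99.
Month 2: interest $61.51; balance after payment $2,822.95.
Month 3: interest $60.46; balance after payment $2,772.85.
Month 4: interest $59.39; balance after payment $2,721.69.

$2,721.69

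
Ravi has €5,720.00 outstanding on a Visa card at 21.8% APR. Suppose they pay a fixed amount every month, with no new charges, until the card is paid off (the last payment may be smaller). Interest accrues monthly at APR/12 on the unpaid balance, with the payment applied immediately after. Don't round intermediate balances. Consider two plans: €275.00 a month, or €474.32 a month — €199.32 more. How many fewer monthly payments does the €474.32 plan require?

13 fewer payments

Monthly rate r = 21.8%/12 = 1.81667% = 0.0181667.
At €275.00/mo: n = ⌈−ln(1 − rB₀/P)/ln(1+r)⌉ = 27 payments (last €99.96); total interest = total paid − €5,720.00 = €1,529.96.
At €474.32/mo: 14 payments (last €349.48); total interest €795.64.
Payments saved = 27 − 14 = 13.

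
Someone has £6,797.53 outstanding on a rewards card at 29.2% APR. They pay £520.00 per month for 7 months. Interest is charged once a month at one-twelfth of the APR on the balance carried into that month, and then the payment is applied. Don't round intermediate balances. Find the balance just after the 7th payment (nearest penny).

£4,126.65

Monthly rate r = 29.2%/12 = 2.43333% = 0.0243333.
Each month: B ← B·(1+r) − £520.00.
Month 1: interest £165.41; balance after payment £6,442.94.
Month 2: interest £156.78; balance after payment £6,079.71.
Month 3: interest £147.94; balance after payment £5,707.65.
Month 4: interest £138.89; balance after payment £5,326.54.
Month 5: interest £129.61; balance after payment £4,936.15.
Month 6: interest £120.11; balance after payment £4,536.27.
Month 7: interest £110.38; balance after payment £4,126.65.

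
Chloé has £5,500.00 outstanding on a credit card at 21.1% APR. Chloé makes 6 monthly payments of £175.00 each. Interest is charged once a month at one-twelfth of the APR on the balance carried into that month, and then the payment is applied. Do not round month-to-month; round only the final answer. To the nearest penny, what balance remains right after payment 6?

£5,009.11

Monthly rate r = 21.1%/12 = 1.75833% = 0.0175833.
Each month: B ← B·(1+r) − £175.00.
Month 1: interest £96.71; balance after payment £5,421.71.
Month 2: interest £95.33; balance after payment £5,342.04.
Month 3: interest £93.93; balance after payment £5,260.97.
Month 4: interest £92.51; balance after payment £5,178.48.
Month 5: interest £91.05; balance after payment £5,094.53.
Month 6: interest £89.58; balance after payment £5,009.11.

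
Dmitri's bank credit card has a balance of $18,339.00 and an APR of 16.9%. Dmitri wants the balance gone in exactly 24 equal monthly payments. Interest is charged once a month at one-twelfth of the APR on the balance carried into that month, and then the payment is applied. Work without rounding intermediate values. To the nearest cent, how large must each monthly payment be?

$905.84

Monthly rate r = 16.9%/12 = 1.40833% = 0.0140833.
Level-payment amortization: P = B₀·r / (1 − (1+r)^(−n)) = 18339.00·0.0140833 / (1 − 1.01408^(−24)).
Denominator 1 − (1+r)^(−24) = 0.285121034.
P = 258.274 / 0.285121034 ≈ 905.84.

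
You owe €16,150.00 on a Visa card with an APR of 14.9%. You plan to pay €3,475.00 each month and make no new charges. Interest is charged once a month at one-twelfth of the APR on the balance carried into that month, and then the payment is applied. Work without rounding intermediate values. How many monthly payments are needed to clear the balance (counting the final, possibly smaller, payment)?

5 months

Monthly rate r = 14.9%/12 = 1.24167% = 0.0124167.
Recurrence: B ← B·(1+r) − €3,475.00.
Month 1: interest €200.53; balance after payment €12,875.53.
Month 2: interest €159.87; balance after payment €9,560.40.
Month 3: interest €118.71; balance after payment €6,204.11.
Month 4: interest €77.03; balance after payment €2,806.14.
Month 5: interest €34.84; balance after payment €0.00.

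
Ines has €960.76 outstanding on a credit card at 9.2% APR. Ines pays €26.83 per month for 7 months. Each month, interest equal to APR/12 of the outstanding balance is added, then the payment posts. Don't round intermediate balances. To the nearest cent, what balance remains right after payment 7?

€821.34

Monthly rate r = 9.2%/12 = 0.766667% = 0.00766667.
Each month: B ← B·(1+r) − €26.83.
Month 1: interest €7.37; balance after payment €941.30.
Month 2: interest €7.22; balance after payment €921.68.
Month 3: interest €7.07; balance after payment €901.92.
Month 4: interest €6.91; balance after payment €882.00.
Month 5: interest €6.76; balance after payment €861.94.
Month 6: interest €6.61; balance after payment €841.71.
Month 7: interest €6.45; balance after payment €821.34.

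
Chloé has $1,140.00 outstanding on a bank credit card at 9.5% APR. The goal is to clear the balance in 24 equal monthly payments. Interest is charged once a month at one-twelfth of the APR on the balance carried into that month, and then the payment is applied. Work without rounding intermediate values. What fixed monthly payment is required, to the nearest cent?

Monthly rate r = 9.5%/12 = 0.791667% = 0.00791667.
Level-payment amortization: P = B₀·r / (1 − (1+r)^(−n)) = 1140.00·0.00791667 / (1 − 1.00792^(−24)).
Denominator 1 − (1+r)^(−24) = 0.172421955.
P = 9.025 / 0.172421955 ≈ 52.34.

$52.34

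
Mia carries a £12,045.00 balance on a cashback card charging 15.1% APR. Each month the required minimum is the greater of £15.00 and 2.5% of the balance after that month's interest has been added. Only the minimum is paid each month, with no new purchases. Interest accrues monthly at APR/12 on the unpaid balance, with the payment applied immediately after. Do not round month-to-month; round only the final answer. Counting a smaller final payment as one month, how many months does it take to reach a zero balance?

Monthly rate r = 15.1%/12 = 1.25833% = 0.0125833.
While 2.5% of the post-interest balance exceeds £15.00, each month B ← (B·(1+r))·(1 − 0.025), i.e. B shrinks by the factor (1+r)·0.975 = 0.98727.
This holds for months 1–236. Entering month 237 the balance is £585.54; 2.5% of the post-interest balance is now below £15.00, so the flat £15.00 minimum applies from here.
From month 237 a fixed £15.00 at rate r clears £585.54 in 55 more payments. Total: 236 + 55 = 291 months.

291 months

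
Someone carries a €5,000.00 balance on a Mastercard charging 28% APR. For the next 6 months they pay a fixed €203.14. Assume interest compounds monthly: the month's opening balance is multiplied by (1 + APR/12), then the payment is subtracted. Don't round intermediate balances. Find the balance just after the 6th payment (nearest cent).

Monthly rate r = 28%/12 = 2.33333% = 0.0233333.
Each month: B ← B·(1+r) − €203.14.
Month 1: interest €116.67; balance after payment €4,913.53.
Month 2: interest €114.65; balance after payment €4,825.04.
Month 3: interest €112.58; balance after payment €4,734.48.
Month 4: interest €110.47; balance after payment €4,641.81.
Month 5: interest €108.31; balance after payment €4,546.98.
Month 6: interest €106.10; balance after payment €4,449.94.

€4,449.94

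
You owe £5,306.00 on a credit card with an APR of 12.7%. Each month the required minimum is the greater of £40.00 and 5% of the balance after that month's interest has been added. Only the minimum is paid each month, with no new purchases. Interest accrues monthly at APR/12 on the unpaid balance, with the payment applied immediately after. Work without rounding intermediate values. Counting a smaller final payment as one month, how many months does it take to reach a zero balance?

Monthly rate r = 12.7%/12 = 1.05833% = 0.0105833.
While 5% of the post-interest balance exceeds £40.00, each month B ← (B·(1+r))·(1 − 0.05), i.e. B shrinks by the factor (1+r)·0.95 = 0.96005.
This holds for months 1–47. Entering month 48 the balance is £781.03; 5% of the post-interest balance is now below £40.00, so the flat £40.00 minimum applies from here.
From month 48 a fixed £40.00 at rate r clears £781.03 in 22 more payments. Total: 47 + 22 = 69 months.

69 months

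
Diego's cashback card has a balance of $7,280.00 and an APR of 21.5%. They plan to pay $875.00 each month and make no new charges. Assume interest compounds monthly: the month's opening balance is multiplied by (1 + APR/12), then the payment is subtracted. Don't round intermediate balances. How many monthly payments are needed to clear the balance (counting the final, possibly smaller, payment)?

10 payments

Monthly rate r = 21.5%/12 = 1.79167% = 0.0179167.
Recurrence: B ← B·(1+r) − $875.00.
Month 1: interest $130.43; balance after payment $6,535.43.
Month 2: interest $117.09; balance after payment $5,777.53.
Closed form: n = −ln(1 − rB₀/P)/ln(1+r) = −ln(0.85093)/ln(1.01792) ≈ 9.090, so the balance reaches zero during payment 10.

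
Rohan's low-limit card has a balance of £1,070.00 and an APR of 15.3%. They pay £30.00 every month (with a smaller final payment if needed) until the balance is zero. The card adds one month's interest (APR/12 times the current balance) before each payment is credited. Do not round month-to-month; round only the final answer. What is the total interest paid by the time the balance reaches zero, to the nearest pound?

Monthly rate r = 15.3%/12 = 1.275% = 0.01275.
Payoff takes n = ⌈−ln(1 − rB₀/P)/ln(1+r)⌉ = ⌈47.872⌉ = 48 payments; the last is £26.18.
Total paid = 47·£30.00 + £26.18 = £1,436.18.
Total interest = total paid − principal = £1,436.18 − £1,070.00 = £366.18.

£366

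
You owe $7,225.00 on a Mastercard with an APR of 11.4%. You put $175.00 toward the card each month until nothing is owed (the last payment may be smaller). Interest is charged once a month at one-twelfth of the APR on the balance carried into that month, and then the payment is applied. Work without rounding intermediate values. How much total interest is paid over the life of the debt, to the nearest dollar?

$1,991

Monthly rate r = 11.4%/12 = 0.95% = 0.0095.
Payoff takes n = ⌈−ln(1 − rB₀/P)/ln(1+r)⌉ = ⌈52.663⌉ = 53 payments; the last is $116.13.
Total paid = 52·$175.00 + $116.13 = $9,216.13.
Total interest = total paid − principal = $9,216.13 − $7,225.00 = $1,991.13.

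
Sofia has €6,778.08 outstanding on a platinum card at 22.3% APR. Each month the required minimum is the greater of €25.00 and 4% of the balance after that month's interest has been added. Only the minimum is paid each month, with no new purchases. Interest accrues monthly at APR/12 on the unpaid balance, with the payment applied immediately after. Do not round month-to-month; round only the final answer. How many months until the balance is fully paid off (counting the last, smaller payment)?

Monthly rate r = 22.3%/12 = 1.85833% = 0.0185833.
While 4% of the post-interest balance exceeds €25.00, each month B ← (B·(1+r))·(1 − 0.04), i.e. B shrinks by the factor (1+r)·0.96 = 0.97784.
This holds for months 1–108. Entering month 109 the balance is €602.60; 4% of the post-interest balance is now below €25.00, so the flat €25.00 minimum applies from here.
From month 109 a fixed €25.00 at rate r clears €602.60 in 33 more payments. Total: 108 + 33 = 141 months.

141 months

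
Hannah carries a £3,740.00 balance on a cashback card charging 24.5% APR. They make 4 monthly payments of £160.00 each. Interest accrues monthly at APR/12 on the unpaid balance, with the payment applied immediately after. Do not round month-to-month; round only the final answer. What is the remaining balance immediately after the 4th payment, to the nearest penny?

£3,395.05

Monthly rate r = 24.5%/12 = 2.04167% = 0.0204167.
Each month: B ← B·(1+r) − £160.00.
Month 1: interest £76.36; balance after payment £3,656.36.
Month 2: interest £74.65; balance after payment £3,571.01.
Month 3: interest £72.91; balance after payment £3,483.92.
Month 4: interest £71.13; balance after payment £3,395.05.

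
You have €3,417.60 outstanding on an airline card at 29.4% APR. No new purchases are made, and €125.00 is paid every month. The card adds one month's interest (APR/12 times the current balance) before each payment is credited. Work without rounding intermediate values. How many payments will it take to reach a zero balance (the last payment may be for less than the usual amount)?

Monthly rate r = 29.4%/12 = 2.45% = 0.0245.
Recurrence: B ← B·(1+r) − €125.00.
Month 1: interest €83.73; balance after payment €3,376.33.
Month 2: interest €82.72; balance after payment €3,334.05.
Closed form: n = −ln(1 − rB₀/P)/ln(1+r) = −ln(0.33015)/ln(1.0245) ≈ 45.785, so the balance reaches zero during payment 46.

46 payments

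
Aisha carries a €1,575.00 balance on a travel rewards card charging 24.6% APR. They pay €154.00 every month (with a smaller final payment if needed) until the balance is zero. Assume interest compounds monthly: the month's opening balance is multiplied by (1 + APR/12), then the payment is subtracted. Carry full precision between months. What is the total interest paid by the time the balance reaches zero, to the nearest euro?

Monthly rate r = 24.6%/12 = 2.05% = 0.0205.
Payoff takes n = ⌈−ln(1 − rB₀/P)/ln(1+r)⌉ = ⌈11.595⌉ = 12 payments; the last is €91.98.
Total paid = 11·€154.00 + €91.98 = €1,785.98.
Total interest = total paid − principal = €1,785.98 − €1,575.00 = €210.98.

€211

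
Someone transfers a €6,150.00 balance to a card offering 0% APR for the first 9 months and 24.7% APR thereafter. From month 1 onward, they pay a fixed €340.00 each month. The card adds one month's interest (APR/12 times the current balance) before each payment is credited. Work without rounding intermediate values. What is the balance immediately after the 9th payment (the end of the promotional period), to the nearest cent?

€3,090.00

Promo months 1–9 at r₀ = 0%/12 = 0; months 10+ at r₁ = 24.7%/12 = 0.0205833.
After month 9 (no interest yet): B = €6,150.00 − 9·€340.00 = €3,090.00.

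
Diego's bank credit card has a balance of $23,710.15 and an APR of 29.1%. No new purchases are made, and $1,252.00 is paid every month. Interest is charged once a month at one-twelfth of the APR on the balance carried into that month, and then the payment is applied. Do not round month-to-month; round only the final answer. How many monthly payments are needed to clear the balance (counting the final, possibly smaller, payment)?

Monthly rate r = 29.1%/12 = 2.425% = 0.02425.
Recurrence: B ← B·(1+r) − $1,252.00.
Month 1: interest $574.97; balance after payment $23,033.12.
Month 2: interest $558.55; balance after payment $22,339.67.
Closed form: n = −ln(1 − rB₀/P)/ln(1+r) = −ln(0.54076)/ln(1.02425) ≈ 25.658, so the balance reaches zero during payment 26.

26 payments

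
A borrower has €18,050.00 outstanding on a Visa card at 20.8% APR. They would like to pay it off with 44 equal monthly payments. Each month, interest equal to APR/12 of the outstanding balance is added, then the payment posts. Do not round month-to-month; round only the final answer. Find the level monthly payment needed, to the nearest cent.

Monthly rate r = 20.8%/12 = 1.73333% = 0.0173333.
Level-payment amortization: P = B₀·r / (1 − (1+r)^(−n)) = 18050.00·0.0173333 / (1 − 1.01733^(−44)).
Denominator 1 − (1+r)^(−44) = 0.530521272.
P = 312.867 / 0.530521272 ≈ 589.73.

€589.73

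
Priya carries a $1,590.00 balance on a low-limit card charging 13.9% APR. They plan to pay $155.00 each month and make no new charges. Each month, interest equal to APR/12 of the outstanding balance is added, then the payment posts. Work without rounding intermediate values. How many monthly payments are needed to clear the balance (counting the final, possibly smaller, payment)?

Monthly rate r = 13.9%/12 = 1.15833% = 0.0115833.
Recurrence: B ← B·(1+r) − $155.00.
Month 1: interest $18.42; balance after payment $1,453.42.
Month 2: interest $16.84; balance after payment $1,315.25.
Closed form: n = −ln(1 − rB₀/P)/ln(1+r) = −ln(0.88118)/ln(1.01158) ≈ 10.984, so the balance reaches zero during payment 11.

11 payments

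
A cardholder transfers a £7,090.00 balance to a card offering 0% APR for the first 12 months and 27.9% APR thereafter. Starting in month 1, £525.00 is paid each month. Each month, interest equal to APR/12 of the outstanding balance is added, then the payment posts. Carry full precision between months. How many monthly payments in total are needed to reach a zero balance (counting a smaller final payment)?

Promo months 1–12 at r₀ = 0%/12 = 0; months 13+ at r₁ = 27.9%/12 = 0.02325.
After month 12 (no interest yet): B = £7,090.00 − 12·£525.00 = £790.00.
Then at r₁ with £525.00/mo: n₂ = −ln(1 − r₁·B/P)/ln(1+r₁) ≈ 1.55 → 2 more payments.

14 payments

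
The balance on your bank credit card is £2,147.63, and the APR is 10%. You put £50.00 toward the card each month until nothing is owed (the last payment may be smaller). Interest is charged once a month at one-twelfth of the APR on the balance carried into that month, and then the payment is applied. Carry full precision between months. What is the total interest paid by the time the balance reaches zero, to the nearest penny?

£521.91

Monthly rate r = 10%/12 = 0.833333% = 0.00833333.
Payoff takes n = ⌈−ln(1 − rB₀/P)/ln(1+r)⌉ = ⌈53.390⌉ = 54 payments; the last is £19.54.
Total paid = 53·£50.00 + £19.54 = £2,669.54.
Total interest = total paid − principal = £2,669.54 − £2,147.63 = £521.91.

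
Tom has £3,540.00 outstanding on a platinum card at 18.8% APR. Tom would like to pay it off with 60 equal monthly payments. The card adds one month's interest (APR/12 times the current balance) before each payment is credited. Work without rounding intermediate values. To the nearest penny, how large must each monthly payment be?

Monthly rate r = 18.8%/12 = 1.56667% = 0.0156667.
Level-payment amortization: P = B₀·r / (1 − (1+r)^(−n)) = 3540.00·0.0156667 / (1 − 1.01567^(−60)).
Denominator 1 − (1+r)^(−60) = 0.606515137.
P = 55.46 / 0.606515137 ≈ 91.44.

£91.44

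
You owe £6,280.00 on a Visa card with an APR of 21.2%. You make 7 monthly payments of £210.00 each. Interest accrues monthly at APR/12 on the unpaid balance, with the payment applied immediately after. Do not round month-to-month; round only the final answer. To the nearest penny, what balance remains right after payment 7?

£5,548.78

Monthly rate r = 21.2%/12 = 1.76667% = 0.0176667.
Each month: B ← B·(1+r) − £210.00.
Month 1: interest £110.95; balance after payment £6,180.95.
Month 2: interest £109.20; balance after payment £6,080.14.
Month 3: interest £107.42; balance after payment £5,977.56.
Month 4: interest £105.60; balance after payment £5,873.16.
Month 5: interest £103.76; balance after payment £5,766.92.
Month 6: interest £101.88; balance after payment £5,658.80.
Month 7: interest £99.97; balance after payment £5,548.78.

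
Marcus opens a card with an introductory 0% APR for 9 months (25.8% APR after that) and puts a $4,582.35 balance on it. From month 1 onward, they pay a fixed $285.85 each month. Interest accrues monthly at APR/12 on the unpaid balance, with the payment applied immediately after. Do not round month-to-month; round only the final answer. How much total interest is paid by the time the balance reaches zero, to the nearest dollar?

Promo months 1–9 at r₀ = 0%/12 = 0; months 10+ at r₁ = 25.8%/12 = 0.0215.
After month 9 (no interest yet): B = $4,582.35 − 9·$285.85 = $2,009.70.
Then at r₁ with $285.85/mo: n₂ = −ln(1 − r₁·B/P)/ln(1+r₁) ≈ 7.70 → 8 more payments.
Total paid = 16·$285.85 + $201.90 = $4,775.50; interest = $4,775.50 − $4,582.35 = $193.15.

$193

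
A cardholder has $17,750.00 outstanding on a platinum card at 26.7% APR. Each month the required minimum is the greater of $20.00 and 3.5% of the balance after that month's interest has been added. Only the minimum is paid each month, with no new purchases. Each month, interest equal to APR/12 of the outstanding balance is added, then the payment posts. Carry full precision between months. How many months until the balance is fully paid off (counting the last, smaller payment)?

299 months

Monthly rate r = 26.7%/12 = 2.225% = 0.02225.
While 3.5% of the post-interest balance exceeds $20.00, each month B ← (B·(1+r))·(1 − 0.035), i.e. B shrinks by the factor (1+r)·0.965 = 0.98647.
This holds for months 1–254. Entering month 255 the balance is $558.01; 3.5% of the post-interest balance is now below $20.00, so the flat $20.00 minimum applies from here.
From month 255 a fixed $20.00 at rate r clears $558.01 in 45 more payments. Total: 254 + 45 = 299 months.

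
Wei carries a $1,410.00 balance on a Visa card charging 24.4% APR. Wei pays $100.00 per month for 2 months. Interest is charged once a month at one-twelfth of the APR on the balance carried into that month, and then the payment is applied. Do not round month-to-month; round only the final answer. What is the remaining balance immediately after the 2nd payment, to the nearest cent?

$1,265.89

Monthly rate r = 24.4%/12 = 2.03333% = 0.0203333.
Each month: B ← B·(1+r) − $100.00.
Month 1: interest $28.67; balance after payment $1,338.67.
Month 2: interest $27.22; balance after payment $1,265.89.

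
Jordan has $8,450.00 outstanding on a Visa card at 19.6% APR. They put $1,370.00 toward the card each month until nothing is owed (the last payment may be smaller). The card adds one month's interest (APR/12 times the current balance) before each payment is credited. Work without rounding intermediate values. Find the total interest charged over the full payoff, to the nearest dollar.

$532

Monthly rate r = 19.6%/12 = 1.63333% = 0.0163333.
Payoff takes n = ⌈−ln(1 − rB₀/P)/ln(1+r)⌉ = ⌈6.554⌉ = 7 payments; the last is $761.85.
Total paid = 6·$1,370.00 + $761.85 = $8,981.85.
Total interest = total paid − principal = $8,981.85 − $8,450.00 = $531.85.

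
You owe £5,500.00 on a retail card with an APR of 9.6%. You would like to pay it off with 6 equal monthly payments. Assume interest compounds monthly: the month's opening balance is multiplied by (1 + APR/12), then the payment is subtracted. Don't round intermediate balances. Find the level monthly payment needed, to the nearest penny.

£942.50

Monthly rate r = 9.6%/12 = 0.8% = 0.008.
Level-payment amortization: P = B₀·r / (1 − (1+r)^(−n)) = 5500.00·0.008 / (1 − 1.008^(−6)).
Denominator 1 − (1+r)^(−6) = 0.046684164.
P = 44 / 0.046684164 ≈ 942.50.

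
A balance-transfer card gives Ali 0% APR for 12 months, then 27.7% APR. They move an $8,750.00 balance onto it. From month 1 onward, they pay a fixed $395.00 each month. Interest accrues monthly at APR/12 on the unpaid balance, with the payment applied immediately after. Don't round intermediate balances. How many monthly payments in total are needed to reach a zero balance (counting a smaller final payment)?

24 payments

Promo months 1–12 at r₀ = 0%/12 = 0; months 13+ at r₁ = 27.7%/12 = 0.0230833.
After month 12 (no interest yet): B = $8,750.00 − 12·$395.00 = $4,010.00.
Then at r₁ with $395.00/mo: n₂ = −ln(1 − r₁·B/P)/ln(1+r₁) ≈ 11.70 → 12 more payments.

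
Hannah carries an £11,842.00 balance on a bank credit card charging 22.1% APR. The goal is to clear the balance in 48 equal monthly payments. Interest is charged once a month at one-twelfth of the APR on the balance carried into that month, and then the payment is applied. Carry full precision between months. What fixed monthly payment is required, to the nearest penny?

£373.74

Monthly rate r = 22.1%/12 = 1.84167% = 0.0184167.
Level-payment amortization: P = B₀·r / (1 − (1+r)^(−n)) = 11842.00·0.0184167 / (1 − 1.01842^(−48)).
Denominator 1 − (1+r)^(−48) = 0.583537316.
P = 218.09 / 0.583537316 ≈ 373.74.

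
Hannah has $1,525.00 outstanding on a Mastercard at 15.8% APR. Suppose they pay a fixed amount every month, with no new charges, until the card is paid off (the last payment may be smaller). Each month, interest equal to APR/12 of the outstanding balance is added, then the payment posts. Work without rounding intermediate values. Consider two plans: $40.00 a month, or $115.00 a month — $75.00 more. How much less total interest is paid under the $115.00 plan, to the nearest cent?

$444.61

Monthly rate r = 15.8%/12 = 1.31667% = 0.0131667.
At $40.00/mo: n = ⌈−ln(1 − rB₀/P)/ln(1+r)⌉ = 54 payments (last $11.78); total interest = total paid − $1,525.00 = $606.78.
At $115.00/mo: 15 payments (last $77.17); total interest $162.17.
Interest saved = $606.78 − $162.17 = $444.61.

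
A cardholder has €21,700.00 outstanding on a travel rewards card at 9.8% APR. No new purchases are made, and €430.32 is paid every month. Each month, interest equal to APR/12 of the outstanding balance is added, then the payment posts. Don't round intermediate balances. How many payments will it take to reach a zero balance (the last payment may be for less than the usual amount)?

Monthly rate r = 9.8%/12 = 0.816667% = 0.00816667.
Recurrence: B ← B·(1+r) − €430.32.
Month 1: interest €177.22; balance after payment €21,446.90.
Month 2: interest €175.15; balance after payment €21,191.73.
Closed form: n = −ln(1 − rB₀/P)/ln(1+r) = −ln(0.58817)/ln(1.00817) ≈ 65.253, so the balance reaches zero during payment 66.

66 payments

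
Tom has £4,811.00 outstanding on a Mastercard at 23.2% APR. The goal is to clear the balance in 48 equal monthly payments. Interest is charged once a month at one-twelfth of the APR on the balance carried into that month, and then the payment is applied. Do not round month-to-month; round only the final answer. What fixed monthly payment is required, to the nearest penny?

Monthly rate r = 23.2%/12 = 1.93333% = 0.0193333.
Level-payment amortization: P = B₀·r / (1 − (1+r)^(−n)) = 4811.00·0.0193333 / (1 − 1.01933^(−48)).
Denominator 1 − (1+r)^(−48) = 0.601139403.
P = 93.0127 / 0.601139403 ≈ 154.73.

£154.73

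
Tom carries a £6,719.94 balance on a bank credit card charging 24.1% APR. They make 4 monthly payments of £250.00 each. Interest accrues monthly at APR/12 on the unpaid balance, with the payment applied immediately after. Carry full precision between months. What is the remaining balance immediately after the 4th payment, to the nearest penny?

Monthly rate r = 24.1%/12 = 2.00833% = 0.0200833.
Each month: B ← B·(1+r) − £250.00.
Month 1: interest £134.96; balance after payment £6,604.90.
Month 2: interest £132.65; balance after payment £6,487.55.
Month 3: interest £130.29; balance after payment £6,367.84.
Month 4: interest £127.89; balance after payment £6,245.73.

£6,245.73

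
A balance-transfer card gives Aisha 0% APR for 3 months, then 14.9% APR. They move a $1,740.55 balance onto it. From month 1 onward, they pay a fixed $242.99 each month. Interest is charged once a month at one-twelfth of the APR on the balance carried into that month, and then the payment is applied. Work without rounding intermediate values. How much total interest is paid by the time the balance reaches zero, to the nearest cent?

Promo months 1–3 at r₀ = 0%/12 = 0; months 4+ at r₁ = 14.9%/12 = 0.0124167.
After month 3 (no interest yet): B = $1,740.55 − 3·$242.99 = $1,011.58.
Then at r₁ with $242.99/mo: n₂ = −ln(1 − r₁·B/P)/ln(1+r₁) ≈ 4.30 → 5 more payments.
Total paid = 7·$242.99 + $73.45 = $1,774.38; interest = $1,774.38 − $1,740.55 = $33.83.

$33.83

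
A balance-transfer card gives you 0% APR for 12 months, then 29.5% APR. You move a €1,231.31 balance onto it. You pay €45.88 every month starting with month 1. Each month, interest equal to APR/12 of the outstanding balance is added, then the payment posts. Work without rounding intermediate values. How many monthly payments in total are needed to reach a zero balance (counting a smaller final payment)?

Promo months 1–12 at r₀ = 0%/12 = 0; months 13+ at r₁ = 29.5%/12 = 0.0245833.
After month 12 (no interest yet): B = €1,231.31 − 12·€45.88 = €680.75.
Then at r₁ with €45.88/mo: n₂ = −ln(1 − r₁·B/P)/ln(1+r₁) ≈ 18.68 → 19 more payments.

31 months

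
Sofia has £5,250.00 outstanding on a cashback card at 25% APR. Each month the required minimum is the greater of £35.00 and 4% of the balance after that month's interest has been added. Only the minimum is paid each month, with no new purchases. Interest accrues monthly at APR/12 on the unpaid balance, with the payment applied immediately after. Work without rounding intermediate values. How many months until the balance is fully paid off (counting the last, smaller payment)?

125 months

Monthly rate r = 25%/12 = 2.08333% = 0.0208333.
While 4% of the post-interest balance exceeds £35.00, each month B ← (B·(1+r))·(1 − 0.04), i.e. B shrinks by the factor (1+r)·0.96 = 0.98.
This holds for months 1–90. Entering month 91 the balance is £852.13; 4% of the post-interest balance is now below £35.00, so the flat £35.00 minimum applies from here.
From month 91 a fixed £35.00 at rate r clears £852.13 in 35 more payments. Total: 90 + 35 = 125 months.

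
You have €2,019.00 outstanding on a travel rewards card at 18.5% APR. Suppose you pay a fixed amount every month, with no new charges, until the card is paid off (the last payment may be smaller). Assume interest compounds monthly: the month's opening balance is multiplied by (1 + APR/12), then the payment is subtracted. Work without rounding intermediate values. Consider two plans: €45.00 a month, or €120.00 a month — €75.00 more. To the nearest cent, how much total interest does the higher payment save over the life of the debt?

Monthly rate r = 18.5%/12 = 1.54167% = 0.0154167.
At €45.00/mo: n = ⌈−ln(1 − rB₀/P)/ln(1+r)⌉ = 77 payments (last €41.02); total interest = total paid − €2,019.00 = €1,442.02.
At €120.00/mo: 20 payments (last €75.46); total interest €336.46.
Interest saved = €1,442.02 − €336.46 = €1,105.56.

€1,105.56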